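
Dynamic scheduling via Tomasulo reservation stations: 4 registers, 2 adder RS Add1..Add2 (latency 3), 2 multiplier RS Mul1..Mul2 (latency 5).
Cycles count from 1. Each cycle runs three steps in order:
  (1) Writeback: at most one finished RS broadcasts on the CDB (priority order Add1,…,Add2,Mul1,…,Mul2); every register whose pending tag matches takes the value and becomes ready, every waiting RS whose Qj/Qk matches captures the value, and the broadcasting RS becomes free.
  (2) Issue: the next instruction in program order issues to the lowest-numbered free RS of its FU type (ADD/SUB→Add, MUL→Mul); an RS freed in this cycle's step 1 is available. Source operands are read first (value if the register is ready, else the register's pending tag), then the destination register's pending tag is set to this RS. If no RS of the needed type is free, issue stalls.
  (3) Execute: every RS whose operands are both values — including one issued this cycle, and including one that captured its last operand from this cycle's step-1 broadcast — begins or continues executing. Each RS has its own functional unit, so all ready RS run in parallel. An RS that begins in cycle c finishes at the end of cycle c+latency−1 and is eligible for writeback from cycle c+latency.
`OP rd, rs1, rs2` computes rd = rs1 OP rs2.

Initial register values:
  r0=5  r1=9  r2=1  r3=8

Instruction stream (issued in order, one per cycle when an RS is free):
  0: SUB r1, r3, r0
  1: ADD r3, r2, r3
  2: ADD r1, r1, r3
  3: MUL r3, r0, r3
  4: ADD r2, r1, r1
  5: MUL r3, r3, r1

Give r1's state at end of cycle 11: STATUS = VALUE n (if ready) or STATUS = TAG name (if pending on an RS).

c1: issue SUB r1<-Add1 | r0:5,r1:Add1,r2:1,r3:8
c2: issue ADD r3<-Add2 | r0:5,r1:Add1,r2:1,r3:Add2
c3: stall | r0:5,r1:Add1,r2:1,r3:Add2
c4: CDB Add1=3; issue ADD r1<-Add1 | r0:5,r1:Add1,r2:1,r3:Add2
c5: CDB Add2=9; issue MUL r3<-Mul1 | r0:5,r1:Add1,r2:1,r3:Mul1
c6: issue ADD r2<-Add2 | r0:5,r1:Add1,r2:Add2,r3:Mul1
c7: issue MUL r3<-Mul2 | r0:5,r1:Add1,r2:Add2,r3:Mul2
c8: CDB Add1=12 | r0:5,r1:12,r2:Add2,r3:Mul2
c9: - | r0:5,r1:12,r2:Add2,r3:Mul2
c10: CDB Mul1=45 | r0:5,r1:12,r2:Add2,r3:Mul2
c11: CDB Add2=24 | r0:5,r1:12,r2:24,r3:Mul2

STATUS = VALUE 12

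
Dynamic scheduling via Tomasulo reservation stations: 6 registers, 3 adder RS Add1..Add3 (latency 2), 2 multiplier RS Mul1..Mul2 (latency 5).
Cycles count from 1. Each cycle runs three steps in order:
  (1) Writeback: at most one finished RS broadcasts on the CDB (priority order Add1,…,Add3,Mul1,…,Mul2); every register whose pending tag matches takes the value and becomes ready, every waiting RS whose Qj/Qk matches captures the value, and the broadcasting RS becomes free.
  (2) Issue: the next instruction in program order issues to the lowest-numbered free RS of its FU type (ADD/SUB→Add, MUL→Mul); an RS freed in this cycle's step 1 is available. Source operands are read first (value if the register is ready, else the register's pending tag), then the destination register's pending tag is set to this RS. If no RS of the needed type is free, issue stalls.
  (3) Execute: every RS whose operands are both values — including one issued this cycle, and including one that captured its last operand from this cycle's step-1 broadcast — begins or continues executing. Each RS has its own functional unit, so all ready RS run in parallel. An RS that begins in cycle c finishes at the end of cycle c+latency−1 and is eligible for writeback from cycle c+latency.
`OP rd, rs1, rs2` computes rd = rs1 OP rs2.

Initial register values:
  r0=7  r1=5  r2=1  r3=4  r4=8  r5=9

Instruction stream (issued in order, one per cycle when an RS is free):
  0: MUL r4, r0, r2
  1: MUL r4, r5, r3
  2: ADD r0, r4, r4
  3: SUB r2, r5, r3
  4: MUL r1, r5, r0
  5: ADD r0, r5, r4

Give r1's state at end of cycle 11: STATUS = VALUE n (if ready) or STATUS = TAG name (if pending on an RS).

c1: issue MUL r4<-Mul1 | r0:7,r1:5,r2:1,r3:4,r4:Mul1,r5:9
c2: issue MUL r4<-Mul2 | r0:7,r1:5,r2:1,r3:4,r4:Mul2,r5:9
c3: issue ADD r0<-Add1 | r0:Add1,r1:5,r2:1,r3:4,r4:Mul2,r5:9
c4: issue SUB r2<-Add2 | r0:Add1,r1:5,r2:Add2,r3:4,r4:Mul2,r5:9
c5: stall | r0:Add1,r1:5,r2:Add2,r3:4,r4:Mul2,r5:9
c6: CDB Add2=5; stall | r0:Add1,r1:5,r2:5,r3:4,r4:Mul2,r5:9
c7: CDB Mul1=7; issue MUL r1<-Mul1 | r0:Add1,r1:Mul1,r2:5,r3:4,r4:Mul2,r5:9
c8: CDB Mul2=36; issue ADD r0<-Add2 | r0:Add2,r1:Mul1,r2:5,r3:4,r4:36,r5:9
c9: - | r0:Add2,r1:Mul1,r2:5,r3:4,r4:36,r5:9
c10: CDB Add1=72 | r0:Add2,r1:Mul1,r2:5,r3:4,r4:36,r5:9
c11: CDB Add2=45 | r0:45,r1:Mul1,r2:5,r3:4,r4:36,r5:9

STATUS = TAG Mul1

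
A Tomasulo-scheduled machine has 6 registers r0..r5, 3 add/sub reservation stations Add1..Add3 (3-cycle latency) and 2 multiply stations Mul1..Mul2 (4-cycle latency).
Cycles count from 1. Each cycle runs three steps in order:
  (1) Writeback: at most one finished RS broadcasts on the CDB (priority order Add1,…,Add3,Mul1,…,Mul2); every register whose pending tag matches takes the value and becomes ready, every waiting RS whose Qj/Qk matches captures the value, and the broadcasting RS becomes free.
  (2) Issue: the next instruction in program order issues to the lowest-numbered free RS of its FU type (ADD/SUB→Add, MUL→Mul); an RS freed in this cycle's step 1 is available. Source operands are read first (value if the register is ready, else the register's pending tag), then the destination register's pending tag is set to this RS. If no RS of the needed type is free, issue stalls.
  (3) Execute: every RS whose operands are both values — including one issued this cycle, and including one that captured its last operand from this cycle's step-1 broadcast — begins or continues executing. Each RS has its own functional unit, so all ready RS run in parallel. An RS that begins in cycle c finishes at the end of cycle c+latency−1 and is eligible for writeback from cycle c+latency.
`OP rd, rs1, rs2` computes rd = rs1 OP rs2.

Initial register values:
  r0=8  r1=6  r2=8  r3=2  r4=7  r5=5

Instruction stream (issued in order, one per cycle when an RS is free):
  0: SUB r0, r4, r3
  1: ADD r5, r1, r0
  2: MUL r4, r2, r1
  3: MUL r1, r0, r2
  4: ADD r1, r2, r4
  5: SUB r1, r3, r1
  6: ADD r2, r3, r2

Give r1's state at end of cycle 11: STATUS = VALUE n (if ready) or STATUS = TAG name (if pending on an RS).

c1: issue SUB r0<-Add1 | r0:Add1,r1:6,r2:8,r3:2,r4:7,r5:5
c2: issue ADD r5<-Add2 | r0:Add1,r1:6,r2:8,r3:2,r4:7,r5:Add2
c3: issue MUL r4<-Mul1 | r0:Add1,r1:6,r2:8,r3:2,r4:Mul1,r5:Add2
c4: CDB Add1=5; issue MUL r1<-Mul2 | r0:5,r1:Mul2,r2:8,r3:2,r4:Mul1,r5:Add2
c5: issue ADD r1<-Add1 | r0:5,r1:Add1,r2:8,r3:2,r4:Mul1,r5:Add2
c6: issue SUB r1<-Add3 | r0:5,r1:Add3,r2:8,r3:2,r4:Mul1,r5:Add2
c7: CDB Add2=11; issue ADD r2<-Add2 | r0:5,r1:Add3,r2:Add2,r3:2,r4:Mul1,r5:11
c8: CDB Mul1=48 | r0:5,r1:Add3,r2:Add2,r3:2,r4:48,r5:11
c9: CDB Mul2=40 | r0:5,r1:Add3,r2:Add2,r3:2,r4:48,r5:11
c10: CDB Add2=10 | r0:5,r1:Add3,r2:10,r3:2,r4:48,r5:11
c11: CDB Add1=56 | r0:5,r1:Add3,r2:10,r3:2,r4:48,r5:11

STATUS = TAG Add3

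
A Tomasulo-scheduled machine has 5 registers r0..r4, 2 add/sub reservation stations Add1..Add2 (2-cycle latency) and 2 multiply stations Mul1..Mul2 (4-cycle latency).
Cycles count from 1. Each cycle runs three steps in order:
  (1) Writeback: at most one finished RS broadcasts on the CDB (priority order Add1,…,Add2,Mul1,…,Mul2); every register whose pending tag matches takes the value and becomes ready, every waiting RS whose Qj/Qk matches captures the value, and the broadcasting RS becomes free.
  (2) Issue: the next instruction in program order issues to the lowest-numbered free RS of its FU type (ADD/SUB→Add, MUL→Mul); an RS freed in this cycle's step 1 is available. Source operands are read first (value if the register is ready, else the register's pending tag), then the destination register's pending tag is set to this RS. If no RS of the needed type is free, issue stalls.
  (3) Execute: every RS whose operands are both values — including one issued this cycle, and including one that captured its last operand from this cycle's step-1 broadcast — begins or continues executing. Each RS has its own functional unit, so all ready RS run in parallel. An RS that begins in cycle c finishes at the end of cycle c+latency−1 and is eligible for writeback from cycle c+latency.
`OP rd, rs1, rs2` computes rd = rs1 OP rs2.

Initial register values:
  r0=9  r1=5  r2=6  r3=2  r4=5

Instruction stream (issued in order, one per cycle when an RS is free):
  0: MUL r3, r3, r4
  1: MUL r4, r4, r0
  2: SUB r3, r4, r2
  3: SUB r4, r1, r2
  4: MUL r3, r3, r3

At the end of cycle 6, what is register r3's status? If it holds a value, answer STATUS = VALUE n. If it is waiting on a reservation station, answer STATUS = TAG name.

STATUS = TAG Mul1

cycle 1: issue MUL r3<-Mul1 // r0:9,r1:5,r2:6,r3:Mul1,r4:5
cycle 2: issue MUL r4<-Mul2 // r0:9,r1:5,r2:6,r3:Mul1,r4:Mul2
cycle 3: issue SUB r3<-Add1 // r0:9,r1:5,r2:6,r3:Add1,r4:Mul2
cycle 4: issue SUB r4<-Add2 // r0:9,r1:5,r2:6,r3:Add1,r4:Add2
cycle 5: CDB Mul1=10; issue MUL r3<-Mul1 // r0:9,r1:5,r2:6,r3:Mul1,r4:Add2
cycle 6: CDB Add2=-1 // r0:9,r1:5,r2:6,r3:Mul1,r4:-1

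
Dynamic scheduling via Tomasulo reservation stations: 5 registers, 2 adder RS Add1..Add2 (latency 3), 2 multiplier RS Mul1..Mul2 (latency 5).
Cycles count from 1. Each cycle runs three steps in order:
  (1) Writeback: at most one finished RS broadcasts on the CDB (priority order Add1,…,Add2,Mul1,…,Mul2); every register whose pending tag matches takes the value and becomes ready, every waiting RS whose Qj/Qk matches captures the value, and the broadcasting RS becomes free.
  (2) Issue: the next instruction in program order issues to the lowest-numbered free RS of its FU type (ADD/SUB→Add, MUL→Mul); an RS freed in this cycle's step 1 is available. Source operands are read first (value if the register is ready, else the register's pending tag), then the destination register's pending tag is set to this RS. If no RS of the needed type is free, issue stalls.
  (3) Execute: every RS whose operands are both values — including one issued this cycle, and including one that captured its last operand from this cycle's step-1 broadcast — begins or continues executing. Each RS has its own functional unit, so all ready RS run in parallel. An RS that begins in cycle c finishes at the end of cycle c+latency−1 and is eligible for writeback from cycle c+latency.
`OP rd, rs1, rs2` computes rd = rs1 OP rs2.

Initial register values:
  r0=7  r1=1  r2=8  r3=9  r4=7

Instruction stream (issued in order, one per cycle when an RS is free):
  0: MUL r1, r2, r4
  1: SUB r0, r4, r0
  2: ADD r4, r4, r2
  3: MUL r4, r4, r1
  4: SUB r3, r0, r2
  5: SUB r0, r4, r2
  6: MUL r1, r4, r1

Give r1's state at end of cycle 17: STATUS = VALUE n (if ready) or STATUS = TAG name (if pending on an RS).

c1: issue MUL r1<-Mul1 | r0:7,r1:Mul1,r2:8,r3:9,r4:7
c2: issue SUB r0<-Add1 | r0:Add1,r1:Mul1,r2:8,r3:9,r4:7
c3: issue ADD r4<-Add2 | r0:Add1,r1:Mul1,r2:8,r3:9,r4:Add2
c4: issue MUL r4<-Mul2 | r0:Add1,r1:Mul1,r2:8,r3:9,r4:Mul2
c5: CDB Add1=0; issue SUB r3<-Add1 | r0:0,r1:Mul1,r2:8,r3:Add1,r4:Mul2
c6: CDB Add2=15; issue SUB r0<-Add2 | r0:Add2,r1:Mul1,r2:8,r3:Add1,r4:Mul2
c7: CDB Mul1=56; issue MUL r1<-Mul1 | r0:Add2,r1:Mul1,r2:8,r3:Add1,r4:Mul2
c8: CDB Add1=-8 | r0:Add2,r1:Mul1,r2:8,r3:-8,r4:Mul2
c9: - | r0:Add2,r1:Mul1,r2:8,r3:-8,r4:Mul2
c10: - | r0:Add2,r1:Mul1,r2:8,r3:-8,r4:Mul2
c11: - | r0:Add2,r1:Mul1,r2:8,r3:-8,r4:Mul2
c12: CDB Mul2=840 | r0:Add2,r1:Mul1,r2:8,r3:-8,r4:840
c13: - | r0:Add2,r1:Mul1,r2:8,r3:-8,r4:840
c14: - | r0:Add2,r1:Mul1,r2:8,r3:-8,r4:840
c15: CDB Add2=832 | r0:832,r1:Mul1,r2:8,r3:-8,r4:840
c16: - | r0:832,r1:Mul1,r2:8,r3:-8,r4:840
c17: CDB Mul1=47040 | r0:832,r1:47040,r2:8,r3:-8,r4:840

STATUS = VALUE 47040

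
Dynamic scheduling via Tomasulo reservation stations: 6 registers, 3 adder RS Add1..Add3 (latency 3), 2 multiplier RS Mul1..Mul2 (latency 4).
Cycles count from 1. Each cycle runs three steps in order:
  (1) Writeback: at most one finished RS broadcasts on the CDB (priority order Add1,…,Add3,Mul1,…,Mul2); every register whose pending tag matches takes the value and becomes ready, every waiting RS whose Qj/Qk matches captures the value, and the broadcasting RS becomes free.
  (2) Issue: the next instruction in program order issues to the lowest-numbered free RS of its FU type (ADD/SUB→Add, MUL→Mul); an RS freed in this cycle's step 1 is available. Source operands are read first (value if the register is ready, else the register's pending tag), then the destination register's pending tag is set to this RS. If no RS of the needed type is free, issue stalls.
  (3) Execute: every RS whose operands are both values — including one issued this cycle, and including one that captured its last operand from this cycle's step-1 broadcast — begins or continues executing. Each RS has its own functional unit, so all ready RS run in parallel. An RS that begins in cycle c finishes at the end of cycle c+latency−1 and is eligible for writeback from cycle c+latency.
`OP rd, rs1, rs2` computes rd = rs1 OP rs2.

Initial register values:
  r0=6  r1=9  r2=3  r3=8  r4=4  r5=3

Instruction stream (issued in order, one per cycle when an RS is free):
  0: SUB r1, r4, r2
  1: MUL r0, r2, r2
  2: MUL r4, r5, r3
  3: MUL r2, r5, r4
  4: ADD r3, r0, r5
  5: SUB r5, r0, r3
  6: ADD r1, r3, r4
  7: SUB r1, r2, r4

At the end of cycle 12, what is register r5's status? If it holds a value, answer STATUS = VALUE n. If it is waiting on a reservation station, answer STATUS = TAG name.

STATUS = TAG Add2

  c1: issue SUB r1<-Add1  regs: r0:6,r1:Add1,r2:3,r3:8,r4:4,r5:3
  c2: issue MUL r0<-Mul1  regs: r0:Mul1,r1:Add1,r2:3,r3:8,r4:4,r5:3
  c3: issue MUL r4<-Mul2  regs: r0:Mul1,r1:Add1,r2:3,r3:8,r4:Mul2,r5:3
  c4: CDB Add1=1; stall  regs: r0:Mul1,r1:1,r2:3,r3:8,r4:Mul2,r5:3
  c5: stall  regs: r0:Mul1,r1:1,r2:3,r3:8,r4:Mul2,r5:3
  c6: CDB Mul1=9; issue MUL r2<-Mul1  regs: r0:9,r1:1,r2:Mul1,r3:8,r4:Mul2,r5:3
  c7: CDB Mul2=24; issue ADD r3<-Add1  regs: r0:9,r1:1,r2:Mul1,r3:Add1,r4:24,r5:3
  c8: issue SUB r5<-Add2  regs: r0:9,r1:1,r2:Mul1,r3:Add1,r4:24,r5:Add2
  c9: issue ADD r1<-Add3  regs: r0:9,r1:Add3,r2:Mul1,r3:Add1,r4:24,r5:Add2
  c10: CDB Add1=12; issue SUB r1<-Add1  regs: r0:9,r1:Add1,r2:Mul1,r3:12,r4:24,r5:Add2
  c11: CDB Mul1=72  regs: r0:9,r1:Add1,r2:72,r3:12,r4:24,r5:Add2
  c12: -  regs: r0:9,r1:Add1,r2:72,r3:12,r4:24,r5:Add2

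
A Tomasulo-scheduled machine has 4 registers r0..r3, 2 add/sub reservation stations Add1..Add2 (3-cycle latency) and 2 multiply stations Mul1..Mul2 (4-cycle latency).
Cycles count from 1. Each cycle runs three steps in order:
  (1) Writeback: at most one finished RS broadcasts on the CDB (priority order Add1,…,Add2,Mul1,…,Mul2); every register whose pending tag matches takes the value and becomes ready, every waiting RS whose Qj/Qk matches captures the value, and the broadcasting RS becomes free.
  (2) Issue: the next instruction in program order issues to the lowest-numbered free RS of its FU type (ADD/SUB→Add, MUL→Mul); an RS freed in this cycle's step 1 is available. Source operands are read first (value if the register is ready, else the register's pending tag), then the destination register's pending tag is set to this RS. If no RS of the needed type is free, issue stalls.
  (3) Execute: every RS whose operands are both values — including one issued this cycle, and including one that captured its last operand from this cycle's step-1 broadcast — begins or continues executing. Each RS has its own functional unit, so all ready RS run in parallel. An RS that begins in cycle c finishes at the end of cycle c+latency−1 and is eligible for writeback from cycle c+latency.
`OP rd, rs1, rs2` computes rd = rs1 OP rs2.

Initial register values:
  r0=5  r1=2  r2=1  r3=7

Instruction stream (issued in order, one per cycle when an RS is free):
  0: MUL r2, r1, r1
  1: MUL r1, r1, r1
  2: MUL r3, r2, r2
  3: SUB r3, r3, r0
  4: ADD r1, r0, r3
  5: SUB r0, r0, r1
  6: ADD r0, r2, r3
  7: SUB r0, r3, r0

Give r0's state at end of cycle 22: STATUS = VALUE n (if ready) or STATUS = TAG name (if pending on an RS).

STATUS = VALUE -4

  c1: issue MUL r2<-Mul1  regs: r0:5,r1:2,r2:Mul1,r3:7
  c2: issue MUL r1<-Mul2  regs: r0:5,r1:Mul2,r2:Mul1,r3:7
  c3: stall  regs: r0:5,r1:Mul2,r2:Mul1,r3:7
  c4: stall  regs: r0:5,r1:Mul2,r2:Mul1,r3:7
  c5: CDB Mul1=4; issue MUL r3<-Mul1  regs: r0:5,r1:Mul2,r2:4,r3:Mul1
  c6: CDB Mul2=4; issue SUB r3<-Add1  regs: r0:5,r1:4,r2:4,r3:Add1
  c7: issue ADD r1<-Add2  regs: r0:5,r1:Add2,r2:4,r3:Add1
  c8: stall  regs: r0:5,r1:Add2,r2:4,r3:Add1
  c9: CDB Mul1=16; stall  regs: r0:5,r1:Add2,r2:4,r3:Add1
  c10: stall  regs: r0:5,r1:Add2,r2:4,r3:Add1
  c11: stall  regs: r0:5,r1:Add2,r2:4,r3:Add1
  c12: CDB Add1=11; issue SUB r0<-Add1  regs: r0:Add1,r1:Add2,r2:4,r3:11
  c13: stall  regs: r0:Add1,r1:Add2,r2:4,r3:11
  c14: stall  regs: r0:Add1,r1:Add2,r2:4,r3:11
  c15: CDB Add2=16; issue ADD r0<-Add2  regs: r0:Add2,r1:16,r2:4,r3:11
  c16: stall  regs: r0:Add2,r1:16,r2:4,r3:11
  c17: stall  regs: r0:Add2,r1:16,r2:4,r3:11
  c18: CDB Add1=-11; issue SUB r0<-Add1  regs: r0:Add1,r1:16,r2:4,r3:11
  c19: CDB Add2=15  regs: r0:Add1,r1:16,r2:4,r3:11
  c20: -  regs: r0:Add1,r1:16,r2:4,r3:11
  c21: -  regs: r0:Add1,r1:16,r2:4,r3:11
  c22: CDB Add1=-4  regs: r0:-4,r1:16,r2:4,r3:11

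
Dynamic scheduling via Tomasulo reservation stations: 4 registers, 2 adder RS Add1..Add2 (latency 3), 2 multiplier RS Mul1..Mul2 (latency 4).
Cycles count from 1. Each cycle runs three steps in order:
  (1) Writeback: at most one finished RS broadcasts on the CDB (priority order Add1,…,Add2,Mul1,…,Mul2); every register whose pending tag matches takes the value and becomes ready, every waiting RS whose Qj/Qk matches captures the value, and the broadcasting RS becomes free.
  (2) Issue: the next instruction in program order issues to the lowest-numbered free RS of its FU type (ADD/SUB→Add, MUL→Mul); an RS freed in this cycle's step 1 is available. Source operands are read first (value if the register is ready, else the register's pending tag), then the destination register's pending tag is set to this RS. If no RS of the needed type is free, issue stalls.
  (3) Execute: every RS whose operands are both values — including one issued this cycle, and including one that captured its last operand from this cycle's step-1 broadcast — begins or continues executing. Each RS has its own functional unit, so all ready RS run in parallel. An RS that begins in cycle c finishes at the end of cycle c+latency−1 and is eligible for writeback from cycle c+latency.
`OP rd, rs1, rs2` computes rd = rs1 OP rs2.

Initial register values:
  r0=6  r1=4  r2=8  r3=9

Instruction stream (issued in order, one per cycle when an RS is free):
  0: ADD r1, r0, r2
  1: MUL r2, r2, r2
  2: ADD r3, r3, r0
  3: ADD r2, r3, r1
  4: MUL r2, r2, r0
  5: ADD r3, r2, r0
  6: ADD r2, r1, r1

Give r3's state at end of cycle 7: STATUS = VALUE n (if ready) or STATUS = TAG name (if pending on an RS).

STATUS = TAG Add2

  c1: issue ADD r1<-Add1  regs: r0:6,r1:Add1,r2:8,r3:9
  c2: issue MUL r2<-Mul1  regs: r0:6,r1:Add1,r2:Mul1,r3:9
  c3: issue ADD r3<-Add2  regs: r0:6,r1:Add1,r2:Mul1,r3:Add2
  c4: CDB Add1=14; issue ADD r2<-Add1  regs: r0:6,r1:14,r2:Add1,r3:Add2
  c5: issue MUL r2<-Mul2  regs: r0:6,r1:14,r2:Mul2,r3:Add2
  c6: CDB Add2=15; issue ADD r3<-Add2  regs: r0:6,r1:14,r2:Mul2,r3:Add2
  c7: CDB Mul1=64; stall  regs: r0:6,r1:14,r2:Mul2,r3:Add2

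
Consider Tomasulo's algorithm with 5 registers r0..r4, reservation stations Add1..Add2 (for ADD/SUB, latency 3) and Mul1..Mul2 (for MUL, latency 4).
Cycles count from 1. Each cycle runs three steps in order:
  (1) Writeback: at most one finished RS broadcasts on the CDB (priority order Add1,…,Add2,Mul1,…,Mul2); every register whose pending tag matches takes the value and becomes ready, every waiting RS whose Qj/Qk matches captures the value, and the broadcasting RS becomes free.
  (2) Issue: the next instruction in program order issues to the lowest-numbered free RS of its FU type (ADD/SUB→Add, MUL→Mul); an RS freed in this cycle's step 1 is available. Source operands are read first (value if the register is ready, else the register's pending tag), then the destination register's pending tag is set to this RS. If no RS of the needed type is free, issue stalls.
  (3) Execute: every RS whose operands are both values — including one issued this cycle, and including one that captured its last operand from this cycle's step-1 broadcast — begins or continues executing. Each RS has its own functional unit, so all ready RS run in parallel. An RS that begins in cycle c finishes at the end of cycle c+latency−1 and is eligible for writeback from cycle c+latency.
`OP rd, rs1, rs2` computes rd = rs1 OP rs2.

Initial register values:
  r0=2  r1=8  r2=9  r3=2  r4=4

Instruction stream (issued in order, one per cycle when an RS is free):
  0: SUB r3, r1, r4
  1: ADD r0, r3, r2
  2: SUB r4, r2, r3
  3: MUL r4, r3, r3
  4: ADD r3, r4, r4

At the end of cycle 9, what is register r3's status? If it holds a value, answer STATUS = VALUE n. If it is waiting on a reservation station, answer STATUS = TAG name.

STATUS = TAG Add1

cycle 1: issue SUB r3<-Add1 // r0:2,r1:8,r2:9,r3:Add1,r4:4
cycle 2: issue ADD r0<-Add2 // r0:Add2,r1:8,r2:9,r3:Add1,r4:4
cycle 3: stall // r0:Add2,r1:8,r2:9,r3:Add1,r4:4
cycle 4: CDB Add1=4; issue SUB r4<-Add1 // r0:Add2,r1:8,r2:9,r3:4,r4:Add1
cycle 5: issue MUL r4<-Mul1 // r0:Add2,r1:8,r2:9,r3:4,r4:Mul1
cycle 6: stall // r0:Add2,r1:8,r2:9,r3:4,r4:Mul1
cycle 7: CDB Add1=5; issue ADD r3<-Add1 // r0:Add2,r1:8,r2:9,r3:Add1,r4:Mul1
cycle 8: CDB Add2=13 // r0:13,r1:8,r2:9,r3:Add1,r4:Mul1
cycle 9: CDB Mul1=16 // r0:13,r1:8,r2:9,r3:Add1,r4:16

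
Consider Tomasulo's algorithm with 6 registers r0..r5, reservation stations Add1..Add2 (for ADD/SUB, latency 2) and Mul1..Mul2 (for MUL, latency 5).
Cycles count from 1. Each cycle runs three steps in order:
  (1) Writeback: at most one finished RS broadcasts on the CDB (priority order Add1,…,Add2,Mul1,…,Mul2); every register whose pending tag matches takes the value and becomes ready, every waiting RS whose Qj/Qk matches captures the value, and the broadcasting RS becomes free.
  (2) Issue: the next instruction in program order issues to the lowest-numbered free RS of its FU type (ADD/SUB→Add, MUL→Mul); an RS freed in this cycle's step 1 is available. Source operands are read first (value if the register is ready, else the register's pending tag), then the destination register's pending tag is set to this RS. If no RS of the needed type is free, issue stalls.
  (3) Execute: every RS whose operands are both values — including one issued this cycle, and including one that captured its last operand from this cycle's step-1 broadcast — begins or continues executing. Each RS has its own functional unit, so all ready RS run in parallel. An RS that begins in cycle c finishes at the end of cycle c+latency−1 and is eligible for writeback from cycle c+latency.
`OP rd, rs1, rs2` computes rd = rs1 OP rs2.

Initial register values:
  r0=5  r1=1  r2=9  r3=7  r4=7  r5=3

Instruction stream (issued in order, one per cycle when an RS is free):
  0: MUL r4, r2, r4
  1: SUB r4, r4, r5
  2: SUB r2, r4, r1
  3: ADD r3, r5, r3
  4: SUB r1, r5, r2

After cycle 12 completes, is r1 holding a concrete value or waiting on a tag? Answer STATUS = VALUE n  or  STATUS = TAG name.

STATUS = TAG Add1

cycle 1: issue MUL r4<-Mul1 // r0:5,r1:1,r2:9,r3:7,r4:Mul1,r5:3
cycle 2: issue SUB r4<-Add1 // r0:5,r1:1,r2:9,r3:7,r4:Add1,r5:3
cycle 3: issue SUB r2<-Add2 // r0:5,r1:1,r2:Add2,r3:7,r4:Add1,r5:3
cycle 4: stall // r0:5,r1:1,r2:Add2,r3:7,r4:Add1,r5:3
cycle 5: stall // r0:5,r1:1,r2:Add2,r3:7,r4:Add1,r5:3
cycle 6: CDB Mul1=63; stall // r0:5,r1:1,r2:Add2,r3:7,r4:Add1,r5:3
cycle 7: stall // r0:5,r1:1,r2:Add2,r3:7,r4:Add1,r5:3
cycle 8: CDB Add1=60; issue ADD r3<-Add1 // r0:5,r1:1,r2:Add2,r3:Add1,r4:60,r5:3
cycle 9: stall // r0:5,r1:1,r2:Add2,r3:Add1,r4:60,r5:3
cycle 10: CDB Add1=10; issue SUB r1<-Add1 // r0:5,r1:Add1,r2:Add2,r3:10,r4:60,r5:3
cycle 11: CDB Add2=59 // r0:5,r1:Add1,r2:59,r3:10,r4:60,r5:3
cycle 12: - // r0:5,r1:Add1,r2:59,r3:10,r4:60,r5:3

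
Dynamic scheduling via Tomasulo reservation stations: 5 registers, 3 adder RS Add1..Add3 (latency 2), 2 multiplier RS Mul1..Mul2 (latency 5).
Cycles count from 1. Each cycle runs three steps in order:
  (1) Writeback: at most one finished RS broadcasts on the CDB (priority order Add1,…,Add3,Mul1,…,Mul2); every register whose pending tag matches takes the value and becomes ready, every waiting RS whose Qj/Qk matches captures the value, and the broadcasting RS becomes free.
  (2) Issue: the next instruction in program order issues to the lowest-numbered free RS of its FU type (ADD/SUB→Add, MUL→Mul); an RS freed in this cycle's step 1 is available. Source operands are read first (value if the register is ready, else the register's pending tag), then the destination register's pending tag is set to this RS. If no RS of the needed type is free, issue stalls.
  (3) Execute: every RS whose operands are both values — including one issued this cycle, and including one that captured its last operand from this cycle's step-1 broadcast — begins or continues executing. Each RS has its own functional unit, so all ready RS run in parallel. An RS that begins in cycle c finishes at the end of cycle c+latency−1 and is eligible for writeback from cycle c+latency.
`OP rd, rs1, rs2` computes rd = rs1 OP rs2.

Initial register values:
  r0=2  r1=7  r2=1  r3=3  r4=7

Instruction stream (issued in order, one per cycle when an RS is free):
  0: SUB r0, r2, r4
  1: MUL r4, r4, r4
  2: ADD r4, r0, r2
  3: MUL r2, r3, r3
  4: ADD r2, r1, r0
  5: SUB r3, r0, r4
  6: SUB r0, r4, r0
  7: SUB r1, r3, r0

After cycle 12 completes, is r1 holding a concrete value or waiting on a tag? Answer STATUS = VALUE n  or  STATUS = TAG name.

  c1: issue SUB r0<-Add1  regs: r0:Add1,r1:7,r2:1,r3:3,r4:7
  c2: issue MUL r4<-Mul1  regs: r0:Add1,r1:7,r2:1,r3:3,r4:Mul1
  c3: CDB Add1=-6; issue ADD r4<-Add1  regs: r0:-6,r1:7,r2:1,r3:3,r4:Add1
  c4: issue MUL r2<-Mul2  regs: r0:-6,r1:7,r2:Mul2,r3:3,r4:Add1
  c5: CDB Add1=-5; issue ADD r2<-Add1  regs: r0:-6,r1:7,r2:Add1,r3:3,r4:-5
  c6: issue SUB r3<-Add2  regs: r0:-6,r1:7,r2:Add1,r3:Add2,r4:-5
  c7: CDB Add1=1; issue SUB r0<-Add1  regs: r0:Add1,r1:7,r2:1,r3:Add2,r4:-5
  c8: CDB Add2=-1; issue SUB r1<-Add2  regs: r0:Add1,r1:Add2,r2:1,r3:-1,r4:-5
  c9: CDB Add1=1  regs: r0:1,r1:Add2,r2:1,r3:-1,r4:-5
  c10: CDB Mul1=49  regs: r0:1,r1:Add2,r2:1,r3:-1,r4:-5
  c11: CDB Add2=-2  regs: r0:1,r1:-2,r2:1,r3:-1,r4:-5
  c12: CDB Mul2=9  regs: r0:1,r1:-2,r2:1,r3:-1,r4:-5

STATUS = VALUE -2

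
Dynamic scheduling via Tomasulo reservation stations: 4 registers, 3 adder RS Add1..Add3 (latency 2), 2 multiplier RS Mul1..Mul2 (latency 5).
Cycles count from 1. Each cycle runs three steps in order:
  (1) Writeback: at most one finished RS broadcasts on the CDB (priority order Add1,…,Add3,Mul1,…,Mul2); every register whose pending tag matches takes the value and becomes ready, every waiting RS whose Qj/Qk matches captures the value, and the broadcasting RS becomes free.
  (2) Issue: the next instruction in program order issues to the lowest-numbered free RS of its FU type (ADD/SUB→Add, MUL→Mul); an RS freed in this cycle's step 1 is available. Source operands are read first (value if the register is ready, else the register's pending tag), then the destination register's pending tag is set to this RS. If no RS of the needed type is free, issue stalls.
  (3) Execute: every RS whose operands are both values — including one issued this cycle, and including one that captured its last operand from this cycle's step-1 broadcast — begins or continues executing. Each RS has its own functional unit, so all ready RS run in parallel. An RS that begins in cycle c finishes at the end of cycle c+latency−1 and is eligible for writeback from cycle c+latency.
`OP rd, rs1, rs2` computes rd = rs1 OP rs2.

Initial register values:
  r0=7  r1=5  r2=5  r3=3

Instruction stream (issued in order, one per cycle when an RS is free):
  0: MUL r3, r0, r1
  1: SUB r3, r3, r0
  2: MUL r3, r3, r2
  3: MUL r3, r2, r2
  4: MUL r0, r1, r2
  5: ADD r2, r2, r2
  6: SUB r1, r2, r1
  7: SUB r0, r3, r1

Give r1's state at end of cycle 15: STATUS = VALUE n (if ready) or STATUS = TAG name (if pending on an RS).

c1: issue MUL r3<-Mul1 | r0:7,r1:5,r2:5,r3:Mul1
c2: issue SUB r3<-Add1 | r0:7,r1:5,r2:5,r3:Add1
c3: issue MUL r3<-Mul2 | r0:7,r1:5,r2:5,r3:Mul2
c4: stall | r0:7,r1:5,r2:5,r3:Mul2
c5: stall | r0:7,r1:5,r2:5,r3:Mul2
c6: CDB Mul1=35; issue MUL r3<-Mul1 | r0:7,r1:5,r2:5,r3:Mul1
c7: stall | r0:7,r1:5,r2:5,r3:Mul1
c8: CDB Add1=28; stall | r0:7,r1:5,r2:5,r3:Mul1
c9: stall | r0:7,r1:5,r2:5,r3:Mul1
c10: stall | r0:7,r1:5,r2:5,r3:Mul1
c11: CDB Mul1=25; issue MUL r0<-Mul1 | r0:Mul1,r1:5,r2:5,r3:25
c12: issue ADD r2<-Add1 | r0:Mul1,r1:5,r2:Add1,r3:25
c13: CDB Mul2=140; issue SUB r1<-Add2 | r0:Mul1,r1:Add2,r2:Add1,r3:25
c14: CDB Add1=10; issue SUB r0<-Add1 | r0:Add1,r1:Add2,r2:10,r3:25
c15: - | r0:Add1,r1:Add2,r2:10,r3:25

STATUS = TAG Add2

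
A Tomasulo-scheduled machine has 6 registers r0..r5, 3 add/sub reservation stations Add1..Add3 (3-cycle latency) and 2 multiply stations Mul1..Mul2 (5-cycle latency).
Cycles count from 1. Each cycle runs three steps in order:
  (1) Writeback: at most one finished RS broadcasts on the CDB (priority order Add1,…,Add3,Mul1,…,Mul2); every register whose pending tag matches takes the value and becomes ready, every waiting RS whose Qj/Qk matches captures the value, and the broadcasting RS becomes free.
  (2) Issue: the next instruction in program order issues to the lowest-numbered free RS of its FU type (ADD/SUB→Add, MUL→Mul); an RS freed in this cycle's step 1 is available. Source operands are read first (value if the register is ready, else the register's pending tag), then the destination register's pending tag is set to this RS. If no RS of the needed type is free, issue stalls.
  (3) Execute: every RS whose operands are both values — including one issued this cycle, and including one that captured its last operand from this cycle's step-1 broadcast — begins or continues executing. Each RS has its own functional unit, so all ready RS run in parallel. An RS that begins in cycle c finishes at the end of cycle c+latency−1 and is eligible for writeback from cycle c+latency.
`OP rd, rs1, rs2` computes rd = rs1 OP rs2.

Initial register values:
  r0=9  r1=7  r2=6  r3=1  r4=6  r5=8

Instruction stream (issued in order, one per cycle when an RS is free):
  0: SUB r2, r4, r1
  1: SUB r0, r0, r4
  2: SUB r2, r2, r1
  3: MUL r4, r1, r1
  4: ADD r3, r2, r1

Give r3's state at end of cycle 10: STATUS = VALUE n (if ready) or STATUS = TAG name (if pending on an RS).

STATUS = VALUE -1

c1: issue SUB r2<-Add1 | r0:9,r1:7,r2:Add1,r3:1,r4:6,r5:8
c2: issue SUB r0<-Add2 | r0:Add2,r1:7,r2:Add1,r3:1,r4:6,r5:8
c3: issue SUB r2<-Add3 | r0:Add2,r1:7,r2:Add3,r3:1,r4:6,r5:8
c4: CDB Add1=-1; issue MUL r4<-Mul1 | r0:Add2,r1:7,r2:Add3,r3:1,r4:Mul1,r5:8
c5: CDB Add2=3; issue ADD r3<-Add1 | r0:3,r1:7,r2:Add3,r3:Add1,r4:Mul1,r5:8
c6: - | r0:3,r1:7,r2:Add3,r3:Add1,r4:Mul1,r5:8
c7: CDB Add3=-8 | r0:3,r1:7,r2:-8,r3:Add1,r4:Mul1,r5:8
c8: - | r0:3,r1:7,r2:-8,r3:Add1,r4:Mul1,r5:8
c9: CDB Mul1=49 | r0:3,r1:7,r2:-8,r3:Add1,r4:49,r5:8
c10: CDB Add1=-1 | r0:3,r1:7,r2:-8,r3:-1,r4:49,r5:8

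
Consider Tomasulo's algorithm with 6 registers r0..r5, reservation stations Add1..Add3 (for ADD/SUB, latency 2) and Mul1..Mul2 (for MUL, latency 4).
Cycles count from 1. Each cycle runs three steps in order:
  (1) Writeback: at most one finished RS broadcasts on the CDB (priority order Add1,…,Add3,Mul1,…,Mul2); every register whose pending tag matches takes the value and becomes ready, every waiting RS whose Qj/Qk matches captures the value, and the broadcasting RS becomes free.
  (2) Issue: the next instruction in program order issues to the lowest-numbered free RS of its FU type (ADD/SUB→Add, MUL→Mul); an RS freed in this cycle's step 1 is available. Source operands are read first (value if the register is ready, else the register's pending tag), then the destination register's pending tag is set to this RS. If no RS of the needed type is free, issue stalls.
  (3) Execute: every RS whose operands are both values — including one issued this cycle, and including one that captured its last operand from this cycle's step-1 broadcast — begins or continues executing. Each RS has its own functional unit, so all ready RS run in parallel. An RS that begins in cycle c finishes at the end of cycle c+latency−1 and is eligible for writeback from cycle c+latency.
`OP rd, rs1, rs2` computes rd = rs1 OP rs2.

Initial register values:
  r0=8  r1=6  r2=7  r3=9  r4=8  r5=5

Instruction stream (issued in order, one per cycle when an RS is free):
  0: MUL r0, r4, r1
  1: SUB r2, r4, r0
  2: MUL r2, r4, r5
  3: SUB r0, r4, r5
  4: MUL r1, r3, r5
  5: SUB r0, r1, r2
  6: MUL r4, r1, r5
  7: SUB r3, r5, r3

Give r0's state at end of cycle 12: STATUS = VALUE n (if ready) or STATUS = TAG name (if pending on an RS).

STATUS = VALUE 5

  c1: issue MUL r0<-Mul1  regs: r0:Mul1,r1:6,r2:7,r3:9,r4:8,r5:5
  c2: issue SUB r2<-Add1  regs: r0:Mul1,r1:6,r2:Add1,r3:9,r4:8,r5:5
  c3: issue MUL r2<-Mul2  regs: r0:Mul1,r1:6,r2:Mul2,r3:9,r4:8,r5:5
  c4: issue SUB r0<-Add2  regs: r0:Add2,r1:6,r2:Mul2,r3:9,r4:8,r5:5
  c5: CDB Mul1=48; issue MUL r1<-Mul1  regs: r0:Add2,r1:Mul1,r2:Mul2,r3:9,r4:8,r5:5
  c6: CDB Add2=3; issue SUB r0<-Add2  regs: r0:Add2,r1:Mul1,r2:Mul2,r3:9,r4:8,r5:5
  c7: CDB Add1=-40; stall  regs: r0:Add2,r1:Mul1,r2:Mul2,r3:9,r4:8,r5:5
  c8: CDB Mul2=40; issue MUL r4<-Mul2  regs: r0:Add2,r1:Mul1,r2:40,r3:9,r4:Mul2,r5:5
  c9: CDB Mul1=45; issue SUB r3<-Add1  regs: r0:Add2,r1:45,r2:40,r3:Add1,r4:Mul2,r5:5
  c10: -  regs: r0:Add2,r1:45,r2:40,r3:Add1,r4:Mul2,r5:5
  c11: CDB Add1=-4  regs: r0:Add2,r1:45,r2:40,r3:-4,r4:Mul2,r5:5
  c12: CDB Add2=5  regs: r0:5,r1:45,r2:40,r3:-4,r4:Mul2,r5:5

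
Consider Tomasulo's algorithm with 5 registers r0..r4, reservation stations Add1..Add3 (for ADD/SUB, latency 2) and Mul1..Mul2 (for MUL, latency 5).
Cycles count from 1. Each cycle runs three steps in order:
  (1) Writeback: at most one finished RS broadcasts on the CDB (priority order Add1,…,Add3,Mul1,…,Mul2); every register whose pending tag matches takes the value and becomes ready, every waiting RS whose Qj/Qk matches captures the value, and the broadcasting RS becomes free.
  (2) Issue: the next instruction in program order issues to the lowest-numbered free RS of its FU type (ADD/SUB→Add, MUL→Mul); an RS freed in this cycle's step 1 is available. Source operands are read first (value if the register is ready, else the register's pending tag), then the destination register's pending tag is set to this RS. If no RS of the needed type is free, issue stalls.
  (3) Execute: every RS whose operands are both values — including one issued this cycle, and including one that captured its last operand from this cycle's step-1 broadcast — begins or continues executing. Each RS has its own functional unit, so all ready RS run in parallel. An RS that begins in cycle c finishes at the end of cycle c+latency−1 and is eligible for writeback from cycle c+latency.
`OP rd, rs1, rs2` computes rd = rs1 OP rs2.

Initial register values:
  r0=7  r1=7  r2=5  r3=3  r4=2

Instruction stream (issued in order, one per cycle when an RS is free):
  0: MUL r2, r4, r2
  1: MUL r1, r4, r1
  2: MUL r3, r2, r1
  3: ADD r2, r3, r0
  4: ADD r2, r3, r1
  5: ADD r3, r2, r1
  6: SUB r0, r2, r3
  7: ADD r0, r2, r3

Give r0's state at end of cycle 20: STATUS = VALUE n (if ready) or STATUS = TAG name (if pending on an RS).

STATUS = VALUE 322

  c1: issue MUL r2<-Mul1  regs: r0:7,r1:7,r2:Mul1,r3:3,r4:2
  c2: issue MUL r1<-Mul2  regs: r0:7,r1:Mul2,r2:Mul1,r3:3,r4:2
  c3: stall  regs: r0:7,r1:Mul2,r2:Mul1,r3:3,r4:2
  c4: stall  regs: r0:7,r1:Mul2,r2:Mul1,r3:3,r4:2
  c5: stall  regs: r0:7,r1:Mul2,r2:Mul1,r3:3,r4:2
  c6: CDB Mul1=10; issue MUL r3<-Mul1  regs: r0:7,r1:Mul2,r2:10,r3:Mul1,r4:2
  c7: CDB Mul2=14; issue ADD r2<-Add1  regs: r0:7,r1:14,r2:Add1,r3:Mul1,r4:2
  c8: issue ADD r2<-Add2  regs: r0:7,r1:14,r2:Add2,r3:Mul1,r4:2
  c9: issue ADD r3<-Add3  regs: r0:7,r1:14,r2:Add2,r3:Add3,r4:2
  c10: stall  regs: r0:7,r1:14,r2:Add2,r3:Add3,r4:2
  c11: stall  regs: r0:7,r1:14,r2:Add2,r3:Add3,r4:2
  c12: CDB Mul1=140; stall  regs: r0:7,r1:14,r2:Add2,r3:Add3,r4:2
  c13: stall  regs: r0:7,r1:14,r2:Add2,r3:Add3,r4:2
  c14: CDB Add1=147; issue SUB r0<-Add1  regs: r0:Add1,r1:14,r2:Add2,r3:Add3,r4:2
  c15: CDB Add2=154; issue ADD r0<-Add2  regs: r0:Add2,r1:14,r2:154,r3:Add3,r4:2
  c16: -  regs: r0:Add2,r1:14,r2:154,r3:Add3,r4:2
  c17: CDB Add3=168  regs: r0:Add2,r1:14,r2:154,r3:168,r4:2
  c18: -  regs: r0:Add2,r1:14,r2:154,r3:168,r4:2
  c19: CDB Add1=-14  regs: r0:Add2,r1:14,r2:154,r3:168,r4:2
  c20: CDB Add2=322  regs: r0:322,r1:14,r2:154,r3:168,r4:2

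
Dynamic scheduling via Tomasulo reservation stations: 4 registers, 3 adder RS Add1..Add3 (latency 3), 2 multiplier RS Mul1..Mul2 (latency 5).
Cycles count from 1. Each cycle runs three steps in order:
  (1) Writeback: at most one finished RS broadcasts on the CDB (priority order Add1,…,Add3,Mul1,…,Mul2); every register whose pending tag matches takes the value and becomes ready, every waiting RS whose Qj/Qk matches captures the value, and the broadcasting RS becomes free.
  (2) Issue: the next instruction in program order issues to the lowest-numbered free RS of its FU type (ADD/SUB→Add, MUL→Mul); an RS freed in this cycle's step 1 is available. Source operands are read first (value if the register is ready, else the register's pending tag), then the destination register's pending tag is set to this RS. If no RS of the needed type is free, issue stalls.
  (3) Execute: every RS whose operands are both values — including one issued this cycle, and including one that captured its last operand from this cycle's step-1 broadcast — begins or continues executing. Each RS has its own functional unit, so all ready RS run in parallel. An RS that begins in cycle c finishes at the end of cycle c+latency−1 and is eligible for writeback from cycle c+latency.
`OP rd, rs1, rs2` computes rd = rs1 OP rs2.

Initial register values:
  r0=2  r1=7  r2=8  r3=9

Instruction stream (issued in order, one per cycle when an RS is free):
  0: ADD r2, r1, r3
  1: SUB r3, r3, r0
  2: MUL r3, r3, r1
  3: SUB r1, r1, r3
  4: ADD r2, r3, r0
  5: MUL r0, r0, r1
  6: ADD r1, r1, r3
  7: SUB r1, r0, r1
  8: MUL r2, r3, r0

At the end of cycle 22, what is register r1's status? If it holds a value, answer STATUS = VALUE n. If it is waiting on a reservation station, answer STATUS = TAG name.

STATUS = VALUE -91

c1: issue ADD r2<-Add1 | r0:2,r1:7,r2:Add1,r3:9
c2: issue SUB r3<-Add2 | r0:2,r1:7,r2:Add1,r3:Add2
c3: issue MUL r3<-Mul1 | r0:2,r1:7,r2:Add1,r3:Mul1
c4: CDB Add1=16; issue SUB r1<-Add1 | r0:2,r1:Add1,r2:16,r3:Mul1
c5: CDB Add2=7; issue ADD r2<-Add2 | r0:2,r1:Add1,r2:Add2,r3:Mul1
c6: issue MUL r0<-Mul2 | r0:Mul2,r1:Add1,r2:Add2,r3:Mul1
c7: issue ADD r1<-Add3 | r0:Mul2,r1:Add3,r2:Add2,r3:Mul1
c8: stall | r0:Mul2,r1:Add3,r2:Add2,r3:Mul1
c9: stall | r0:Mul2,r1:Add3,r2:Add2,r3:Mul1
c10: CDB Mul1=49; stall | r0:Mul2,r1:Add3,r2:Add2,r3:49
c11: stall | r0:Mul2,r1:Add3,r2:Add2,r3:49
c12: stall | r0:Mul2,r1:Add3,r2:Add2,r3:49
c13: CDB Add1=-42; issue SUB r1<-Add1 | r0:Mul2,r1:Add1,r2:Add2,r3:49
c14: CDB Add2=51; issue MUL r2<-Mul1 | r0:Mul2,r1:Add1,r2:Mul1,r3:49
c15: - | r0:Mul2,r1:Add1,r2:Mul1,r3:49
c16: CDB Add3=7 | r0:Mul2,r1:Add1,r2:Mul1,r3:49
c17: - | r0:Mul2,r1:Add1,r2:Mul1,r3:49
c18: CDB Mul2=-84 | r0:-84,r1:Add1,r2:Mul1,r3:49
c19: - | r0:-84,r1:Add1,r2:Mul1,r3:49
c20: - | r0:-84,r1:Add1,r2:Mul1,r3:49
c21: CDB Add1=-91 | r0:-84,r1:-91,r2:Mul1,r3:49
c22: - | r0:-84,r1:-91,r2:Mul1,r3:49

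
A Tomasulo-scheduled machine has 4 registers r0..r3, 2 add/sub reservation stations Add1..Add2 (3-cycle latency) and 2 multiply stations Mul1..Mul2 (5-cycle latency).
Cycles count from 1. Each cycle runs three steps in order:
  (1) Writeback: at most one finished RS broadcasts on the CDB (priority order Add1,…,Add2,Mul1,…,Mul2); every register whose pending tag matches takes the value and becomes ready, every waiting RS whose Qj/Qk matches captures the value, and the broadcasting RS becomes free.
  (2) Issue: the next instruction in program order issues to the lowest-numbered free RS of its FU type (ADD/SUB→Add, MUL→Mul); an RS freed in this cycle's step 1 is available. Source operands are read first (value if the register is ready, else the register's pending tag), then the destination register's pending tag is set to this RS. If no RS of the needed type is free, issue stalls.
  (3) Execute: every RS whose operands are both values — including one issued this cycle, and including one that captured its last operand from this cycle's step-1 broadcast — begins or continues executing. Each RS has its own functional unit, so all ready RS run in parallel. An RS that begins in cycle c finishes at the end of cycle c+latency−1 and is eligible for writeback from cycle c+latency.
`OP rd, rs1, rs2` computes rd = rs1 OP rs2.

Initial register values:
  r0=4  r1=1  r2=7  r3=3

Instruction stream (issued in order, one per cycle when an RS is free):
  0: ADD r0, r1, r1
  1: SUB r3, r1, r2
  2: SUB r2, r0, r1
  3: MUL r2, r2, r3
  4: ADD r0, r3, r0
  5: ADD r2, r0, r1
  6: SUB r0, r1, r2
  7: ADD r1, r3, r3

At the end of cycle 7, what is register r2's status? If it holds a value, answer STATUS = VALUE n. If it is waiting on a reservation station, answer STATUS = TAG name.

c1: issue ADD r0<-Add1 | r0:Add1,r1:1,r2:7,r3:3
c2: issue SUB r3<-Add2 | r0:Add1,r1:1,r2:7,r3:Add2
c3: stall | r0:Add1,r1:1,r2:7,r3:Add2
c4: CDB Add1=2; issue SUB r2<-Add1 | r0:2,r1:1,r2:Add1,r3:Add2
c5: CDB Add2=-6; issue MUL r2<-Mul1 | r0:2,r1:1,r2:Mul1,r3:-6
c6: issue ADD r0<-Add2 | r0:Add2,r1:1,r2:Mul1,r3:-6
c7: CDB Add1=1; issue ADD r2<-Add1 | r0:Add2,r1:1,r2:Add1,r3:-6

STATUS = TAG Add1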